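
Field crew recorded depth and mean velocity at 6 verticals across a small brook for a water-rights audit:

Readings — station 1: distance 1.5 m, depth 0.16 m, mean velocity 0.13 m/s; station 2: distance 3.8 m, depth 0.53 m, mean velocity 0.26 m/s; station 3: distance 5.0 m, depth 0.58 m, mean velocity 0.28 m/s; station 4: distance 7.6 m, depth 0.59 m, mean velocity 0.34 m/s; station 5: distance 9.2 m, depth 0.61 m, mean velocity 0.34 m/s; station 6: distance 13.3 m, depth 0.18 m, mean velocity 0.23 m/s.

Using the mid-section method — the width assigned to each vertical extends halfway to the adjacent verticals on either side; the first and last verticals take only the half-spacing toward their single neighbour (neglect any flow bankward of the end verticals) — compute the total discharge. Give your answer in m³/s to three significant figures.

w_1 = (3.8 − 1.5)/2 = 1.15 m; q_1 = 0.13 × 0.16 × 1.15 = 0.02392 m³/s
w_2 = (5.0 − 1.5)/2 = 1.75 m; q_2 = 0.26 × 0.53 × 1.75 = 0.2412 m³/s
w_3 = (7.6 − 3.8)/2 = 1.9 m; q_3 = 0.28 × 0.58 × 1.9 = 0.3086 m³/s
w_4 = (9.2 − 5.0)/2 = 2.1 m; q_4 = 0.34 × 0.59 × 2.1 = 0.4213 m³/s
w_5 = (13.3 − 7.6)/2 = 2.85 m; q_5 = 0.34 × 0.61 × 2.85 = 0.5911 m³/s
w_6 = (13.3 − 9.2)/2 = 2.05 m; q_6 = 0.23 × 0.18 × 2.05 = 0.08487 m³/s
Q = Σ qᵢ = 1.671 m³/s

1.67 m³/s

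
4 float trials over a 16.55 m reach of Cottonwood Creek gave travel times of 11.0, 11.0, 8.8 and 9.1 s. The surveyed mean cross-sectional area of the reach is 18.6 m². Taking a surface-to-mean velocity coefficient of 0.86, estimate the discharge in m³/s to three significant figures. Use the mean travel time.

t̄ = (11.0 + 11.0 + 8.8 + 9.1) / 4 = 9.975 s
v_surface = L / t̄ = 16.55 / 9.975 = 1.659 m/s
v_mean = 0.86 × 1.659 = 1.427 m/s
Q = A × v_mean = 18.6 × 1.427 = 26.54 m³/s

26.5 m³/s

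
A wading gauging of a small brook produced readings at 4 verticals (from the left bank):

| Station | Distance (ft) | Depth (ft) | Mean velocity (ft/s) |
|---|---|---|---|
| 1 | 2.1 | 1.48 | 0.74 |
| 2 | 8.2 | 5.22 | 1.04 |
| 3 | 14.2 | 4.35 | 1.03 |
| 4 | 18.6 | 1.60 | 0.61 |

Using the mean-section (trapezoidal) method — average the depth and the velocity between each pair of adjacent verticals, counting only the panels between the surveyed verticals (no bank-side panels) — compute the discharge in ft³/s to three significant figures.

58.6 ft³/s

Panel 1-2: Δb = 6.1 ft, d̄ = (1.48+5.22)/2 = 3.35, v̄ = (0.74+1.04)/2 = 0.89 → q = 6.1×3.35×0.89 = 18.19 ft³/s
Panel 2-3: Δb = 6 ft, d̄ = (5.22+4.35)/2 = 4.785, v̄ = (1.04+1.03)/2 = 1.035 → q = 6×4.785×1.035 = 29.71 ft³/s
Panel 3-4: Δb = 4.4 ft, d̄ = (4.35+1.60)/2 = 2.975, v̄ = (1.03+0.61)/2 = 0.82 → q = 4.4×2.975×0.82 = 10.73 ft³/s
Q = Σ q = 58.64 ft³/s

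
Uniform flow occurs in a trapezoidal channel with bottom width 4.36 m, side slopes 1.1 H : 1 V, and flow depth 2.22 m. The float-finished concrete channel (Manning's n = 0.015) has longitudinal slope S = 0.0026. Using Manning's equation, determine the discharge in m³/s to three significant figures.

63.6 m³/s

A = (b + z·y)·y = (4.36 + 1.1×2.22)×2.22 = 15.10 m²
P = b + 2y√(1+z²) = 4.36 + 2×2.22×√(1+1.1²) = 10.96 m
R = A/P = 15.10/10.96 = 1.378 m
Q = (1/n)·A·R^(2/3)·S^(1/2) = (1/0.015) × 15.10 × 1.378^(2/3) × 0.0026^(1/2) = 63.56 m³/s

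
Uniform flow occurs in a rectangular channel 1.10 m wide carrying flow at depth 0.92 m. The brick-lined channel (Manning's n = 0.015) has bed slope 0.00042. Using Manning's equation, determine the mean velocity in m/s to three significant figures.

0.671 m/s

A = b·y = 1.10 × 0.92 = 1.012 m²
P = b + 2y = 1.10 + 2×0.92 = 2.940 m
R = A/P = 1.012/2.940 = 0.3442 m
Q = (1/n)·A·R^(2/3)·S^(1/2) = (1/0.015) × 1.012 × 0.3442^(2/3) × 0.00042^(1/2) = 0.6791 m³/s
V = Q/A = 0.6791/1.012 = 0.6711 m/s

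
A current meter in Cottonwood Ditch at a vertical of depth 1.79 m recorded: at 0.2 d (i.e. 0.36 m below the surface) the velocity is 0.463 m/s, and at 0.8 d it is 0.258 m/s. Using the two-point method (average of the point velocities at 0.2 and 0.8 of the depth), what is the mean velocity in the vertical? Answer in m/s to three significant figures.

v̄ = (0.463 + 0.258) / 2 = 0.3605 m/s

0.361 m/s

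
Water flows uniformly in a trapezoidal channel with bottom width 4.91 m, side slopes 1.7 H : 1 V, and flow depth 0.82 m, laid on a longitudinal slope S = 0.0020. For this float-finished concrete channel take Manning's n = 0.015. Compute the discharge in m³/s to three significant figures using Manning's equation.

A = (b + z·y)·y = (4.91 + 1.7×0.82)×0.82 = 5.169 m²
P = b + 2y√(1+z²) = 4.91 + 2×0.82×√(1+1.7²) = 8.145 m
R = A/P = 5.169/8.145 = 0.6347 m
Q = (1/n)·A·R^(2/3)·S^(1/2) = (1/0.015) × 5.169 × 0.6347^(2/3) × 0.0020^(1/2) = 11.38 m³/s

11.4 m³/s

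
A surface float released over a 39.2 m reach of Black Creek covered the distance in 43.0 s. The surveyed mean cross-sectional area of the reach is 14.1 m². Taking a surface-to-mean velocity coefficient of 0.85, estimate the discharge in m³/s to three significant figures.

v_surface = L / t̄ = 39.2 / 43 = 0.9116 m/s
v_mean = 0.85 × 0.9116 = 0.7749 m/s
Q = A × v_mean = 14.1 × 0.7749 = 10.93 m³/s

10.9 m³/s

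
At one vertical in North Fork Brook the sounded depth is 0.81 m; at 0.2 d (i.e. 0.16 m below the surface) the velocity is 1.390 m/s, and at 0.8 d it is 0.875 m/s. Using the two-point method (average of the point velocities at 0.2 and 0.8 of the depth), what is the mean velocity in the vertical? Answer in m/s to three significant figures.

1.13 m/s

v̄ = (1.390 + 0.875) / 2 = 1.133 m/s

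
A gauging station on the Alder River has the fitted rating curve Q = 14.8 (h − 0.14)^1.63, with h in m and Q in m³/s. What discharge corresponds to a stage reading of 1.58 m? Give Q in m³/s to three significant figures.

Q = 14.8 × (1.58 − 0.14)^1.63 = 14.8 × 1.44^1.63 = 26.82 m³/s

26.8 m³/s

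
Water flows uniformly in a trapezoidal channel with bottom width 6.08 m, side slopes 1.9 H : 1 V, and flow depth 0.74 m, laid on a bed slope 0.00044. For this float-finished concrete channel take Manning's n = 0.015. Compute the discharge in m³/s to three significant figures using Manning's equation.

A = (b + z·y)·y = (6.08 + 1.9×0.74)×0.74 = 5.540 m²
P = b + 2y√(1+z²) = 6.08 + 2×0.74×√(1+1.9²) = 9.258 m
R = A/P = 5.540/9.258 = 0.5984 m
Q = (1/n)·A·R^(2/3)·S^(1/2) = (1/0.015) × 5.540 × 0.5984^(2/3) × 0.00044^(1/2) = 5.501 m³/s

5.50 m³/s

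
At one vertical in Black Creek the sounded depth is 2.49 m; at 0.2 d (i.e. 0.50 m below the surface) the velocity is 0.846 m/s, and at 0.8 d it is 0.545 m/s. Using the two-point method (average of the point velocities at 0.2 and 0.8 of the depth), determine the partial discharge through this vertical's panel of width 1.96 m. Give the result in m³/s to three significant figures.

3.39 m³/s

v̄ = (0.846 + 0.545) / 2 = 0.6955 m/s
q = v̄ × d × w = 0.6955 × 2.49 × 1.96 = 3.394 m³/s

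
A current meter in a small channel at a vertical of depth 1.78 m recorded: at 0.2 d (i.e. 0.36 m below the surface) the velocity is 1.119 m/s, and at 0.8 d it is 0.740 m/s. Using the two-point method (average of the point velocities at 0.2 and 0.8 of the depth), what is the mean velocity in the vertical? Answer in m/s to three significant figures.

v̄ = (1.119 + 0.740) / 2 = 0.9295 m/s

0.930 m/s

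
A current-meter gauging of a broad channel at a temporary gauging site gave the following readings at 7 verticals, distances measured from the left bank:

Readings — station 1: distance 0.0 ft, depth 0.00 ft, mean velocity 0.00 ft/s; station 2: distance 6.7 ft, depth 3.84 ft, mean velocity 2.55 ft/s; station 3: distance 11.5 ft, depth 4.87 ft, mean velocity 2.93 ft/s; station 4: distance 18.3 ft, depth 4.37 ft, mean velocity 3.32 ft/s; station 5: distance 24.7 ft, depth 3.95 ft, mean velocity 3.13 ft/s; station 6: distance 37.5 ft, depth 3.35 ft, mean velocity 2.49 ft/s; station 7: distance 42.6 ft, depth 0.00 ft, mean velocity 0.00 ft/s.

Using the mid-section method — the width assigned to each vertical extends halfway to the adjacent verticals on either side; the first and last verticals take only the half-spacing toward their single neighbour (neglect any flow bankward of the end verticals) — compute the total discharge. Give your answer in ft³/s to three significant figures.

w_2 = (11.5 − 0.0)/2 = 5.75 ft; q_2 = 2.55 × 3.84 × 5.75 = 56.30 ft³/s
w_3 = (18.3 − 6.7)/2 = 5.8 ft; q_3 = 2.93 × 4.87 × 5.8 = 82.76 ft³/s
w_4 = (24.7 − 11.5)/2 = 6.6 ft; q_4 = 3.32 × 4.37 × 6.6 = 95.76 ft³/s
w_5 = (37.5 − 18.3)/2 = 9.6 ft; q_5 = 3.13 × 3.95 × 9.6 = 118.7 ft³/s
w_6 = (42.6 − 24.7)/2 = 8.95 ft; q_6 = 2.49 × 3.35 × 8.95 = 74.66 ft³/s
Stations 1, 7 contribute zero (depth or velocity is 0).
Q = Σ qᵢ = 428.2 ft³/s

428 ft³/s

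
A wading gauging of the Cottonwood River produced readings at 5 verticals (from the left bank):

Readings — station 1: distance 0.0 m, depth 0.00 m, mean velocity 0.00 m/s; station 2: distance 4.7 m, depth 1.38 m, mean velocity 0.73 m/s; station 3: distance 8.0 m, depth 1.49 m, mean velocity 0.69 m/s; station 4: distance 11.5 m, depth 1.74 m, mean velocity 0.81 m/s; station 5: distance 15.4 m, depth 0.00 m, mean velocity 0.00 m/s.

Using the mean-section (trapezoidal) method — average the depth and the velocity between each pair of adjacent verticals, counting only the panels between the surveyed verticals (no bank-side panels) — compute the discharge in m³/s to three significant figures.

10.2 m³/s

Panel 1-2: Δb = 4.7 m, d̄ = (0.00+1.38)/2 = 0.69, v̄ = (0.00+0.73)/2 = 0.365 → q = 4.7×0.69×0.365 = 1.184 m³/s
Panel 2-3: Δb = 3.3 m, d̄ = (1.38+1.49)/2 = 1.435, v̄ = (0.73+0.69)/2 = 0.71 → q = 3.3×1.435×0.71 = 3.362 m³/s
Panel 3-4: Δb = 3.5 m, d̄ = (1.49+1.74)/2 = 1.615, v̄ = (0.69+0.81)/2 = 0.75 → q = 3.5×1.615×0.75 = 4.239 m³/s
Panel 4-5: Δb = 3.9 m, d̄ = (1.74+0.00)/2 = 0.87, v̄ = (0.81+0.00)/2 = 0.405 → q = 3.9×0.87×0.405 = 1.374 m³/s
Q = Σ q = 10.16 m³/s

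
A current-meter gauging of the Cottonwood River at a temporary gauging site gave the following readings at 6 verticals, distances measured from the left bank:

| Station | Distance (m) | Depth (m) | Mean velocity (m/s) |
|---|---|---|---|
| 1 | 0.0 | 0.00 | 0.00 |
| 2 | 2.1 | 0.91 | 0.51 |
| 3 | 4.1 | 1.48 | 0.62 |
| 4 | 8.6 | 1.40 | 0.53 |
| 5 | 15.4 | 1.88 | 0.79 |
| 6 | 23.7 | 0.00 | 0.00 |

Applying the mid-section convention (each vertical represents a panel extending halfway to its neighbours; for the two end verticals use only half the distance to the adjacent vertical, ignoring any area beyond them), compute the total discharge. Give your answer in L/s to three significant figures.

19300 L/s

w_2 = (4.1 − 0.0)/2 = 2.05 m; q_2 = 0.51 × 0.91 × 2.05 = 0.9514 m³/s
w_3 = (8.6 − 2.1)/2 = 3.25 m; q_3 = 0.62 × 1.48 × 3.25 = 2.982 m³/s
w_4 = (15.4 − 4.1)/2 = 5.65 m; q_4 = 0.53 × 1.40 × 5.65 = 4.192 m³/s
w_5 = (23.7 − 8.6)/2 = 7.55 m; q_5 = 0.79 × 1.88 × 7.55 = 11.21 m³/s
Stations 1, 6 contribute zero (depth or velocity is 0).
Q = Σ qᵢ = 19.34 m³/s
= 19.34 × 1000 = 19340 L/s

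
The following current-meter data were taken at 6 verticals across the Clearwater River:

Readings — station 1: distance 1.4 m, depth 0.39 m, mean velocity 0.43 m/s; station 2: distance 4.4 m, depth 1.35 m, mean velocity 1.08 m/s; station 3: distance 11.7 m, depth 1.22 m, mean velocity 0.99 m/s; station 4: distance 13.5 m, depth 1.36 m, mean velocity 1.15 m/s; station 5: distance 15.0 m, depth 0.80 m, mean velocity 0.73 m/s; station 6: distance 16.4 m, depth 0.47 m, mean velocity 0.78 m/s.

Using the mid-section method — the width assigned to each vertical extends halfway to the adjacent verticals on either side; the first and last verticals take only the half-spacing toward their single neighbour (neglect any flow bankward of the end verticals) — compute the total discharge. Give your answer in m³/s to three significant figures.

w_1 = (4.4 − 1.4)/2 = 1.5 m; q_1 = 0.43 × 0.39 × 1.5 = 0.2516 m³/s
w_2 = (11.7 − 1.4)/2 = 5.15 m; q_2 = 1.08 × 1.35 × 5.15 = 7.509 m³/s
w_3 = (13.5 − 4.4)/2 = 4.55 m; q_3 = 0.99 × 1.22 × 4.55 = 5.495 m³/s
w_4 = (15.0 − 11.7)/2 = 1.65 m; q_4 = 1.15 × 1.36 × 1.65 = 2.581 m³/s
w_5 = (16.4 − 13.5)/2 = 1.45 m; q_5 = 0.73 × 0.80 × 1.45 = 0.8468 m³/s
w_6 = (16.4 − 15.0)/2 = 0.7 m; q_6 = 0.78 × 0.47 × 0.7 = 0.2566 m³/s
Q = Σ qᵢ = 16.94 m³/s

16.9 m³/s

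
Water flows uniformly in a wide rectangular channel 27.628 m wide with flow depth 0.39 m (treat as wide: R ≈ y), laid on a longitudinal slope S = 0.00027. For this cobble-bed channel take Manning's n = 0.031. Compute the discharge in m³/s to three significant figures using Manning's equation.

A = b·y = 27.628 × 0.39 = 10.77 m²
Wide channel: R ≈ y = 0.39 m
Q = (1/n)·A·R^(2/3)·S^(1/2) = (1/0.031) × 10.77 × 0.3900^(2/3) × 0.00027^(1/2) = 3.049 m³/s

3.05 m³/s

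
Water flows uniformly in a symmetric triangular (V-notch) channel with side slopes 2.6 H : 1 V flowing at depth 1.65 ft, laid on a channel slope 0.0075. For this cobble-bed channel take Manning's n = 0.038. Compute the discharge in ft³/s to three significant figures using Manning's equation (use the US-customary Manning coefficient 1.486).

A = z·y² = 2.6×1.65² = 7.079 ft²
P = 2y√(1+z²) = 2×1.65×√(1+2.6²) = 9.193 ft
R = A/P = 7.079/9.193 = 0.7700 ft
Q = (1.486/n)·A·R^(2/3)·S^(1/2) = (1.486/0.038) × 7.079 × 0.7700^(2/3) × 0.0075^(1/2) = 20.14 ft³/s

20.1 ft³/s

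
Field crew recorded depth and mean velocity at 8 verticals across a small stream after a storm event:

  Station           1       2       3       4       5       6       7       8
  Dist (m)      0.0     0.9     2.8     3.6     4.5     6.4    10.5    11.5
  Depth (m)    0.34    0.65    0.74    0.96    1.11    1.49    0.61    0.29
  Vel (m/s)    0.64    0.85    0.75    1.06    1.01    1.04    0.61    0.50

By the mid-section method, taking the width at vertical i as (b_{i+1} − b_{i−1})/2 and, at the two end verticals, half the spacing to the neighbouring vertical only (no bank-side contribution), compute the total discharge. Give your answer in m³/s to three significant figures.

9.73 m³/s

w_1 = (0.9 − 0.0)/2 = 0.45 m; q_1 = 0.64 × 0.34 × 0.45 = 0.09792 m³/s
w_2 = (2.8 − 0.0)/2 = 1.4 m; q_2 = 0.85 × 0.65 × 1.4 = 0.7735 m³/s
w_3 = (3.6 − 0.9)/2 = 1.35 m; q_3 = 0.75 × 0.74 × 1.35 = 0.7493 m³/s
w_4 = (4.5 − 2.8)/2 = 0.85 m; q_4 = 1.06 × 0.96 × 0.85 = 0.8650 m³/s
w_5 = (6.4 − 3.6)/2 = 1.4 m; q_5 = 1.01 × 1.11 × 1.4 = 1.570 m³/s
w_6 = (10.5 − 4.5)/2 = 3 m; q_6 = 1.04 × 1.49 × 3 = 4.649 m³/s
w_7 = (11.5 − 6.4)/2 = 2.55 m; q_7 = 0.61 × 0.61 × 2.55 = 0.9489 m³/s
w_8 = (11.5 − 10.5)/2 = 0.5 m; q_8 = 0.50 × 0.29 × 0.5 = 0.07250 m³/s
Q = Σ qᵢ = 9.725 m³/s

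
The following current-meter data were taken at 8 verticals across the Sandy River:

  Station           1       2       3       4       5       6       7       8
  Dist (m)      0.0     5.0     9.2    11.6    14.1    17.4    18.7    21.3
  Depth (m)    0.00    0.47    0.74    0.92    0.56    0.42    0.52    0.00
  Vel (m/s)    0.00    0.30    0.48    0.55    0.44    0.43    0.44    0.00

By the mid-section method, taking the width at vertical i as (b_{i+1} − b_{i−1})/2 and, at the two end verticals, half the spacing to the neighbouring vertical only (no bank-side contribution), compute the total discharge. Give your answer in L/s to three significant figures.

4640 L/s

w_2 = (9.2 − 0.0)/2 = 4.6 m; q_2 = 0.30 × 0.47 × 4.6 = 0.6486 m³/s
w_3 = (11.6 − 5.0)/2 = 3.3 m; q_3 = 0.48 × 0.74 × 3.3 = 1.172 m³/s
w_4 = (14.1 − 9.2)/2 = 2.45 m; q_4 = 0.55 × 0.92 × 2.45 = 1.240 m³/s
w_5 = (17.4 − 11.6)/2 = 2.9 m; q_5 = 0.44 × 0.56 × 2.9 = 0.7146 m³/s
w_6 = (18.7 − 14.1)/2 = 2.3 m; q_6 = 0.43 × 0.42 × 2.3 = 0.4154 m³/s
w_7 = (21.3 − 17.4)/2 = 1.95 m; q_7 = 0.44 × 0.52 × 1.95 = 0.4462 m³/s
Stations 1, 8 contribute zero (depth or velocity is 0).
Q = Σ qᵢ = 4.637 m³/s
= 4.637 × 1000 = 4637 L/s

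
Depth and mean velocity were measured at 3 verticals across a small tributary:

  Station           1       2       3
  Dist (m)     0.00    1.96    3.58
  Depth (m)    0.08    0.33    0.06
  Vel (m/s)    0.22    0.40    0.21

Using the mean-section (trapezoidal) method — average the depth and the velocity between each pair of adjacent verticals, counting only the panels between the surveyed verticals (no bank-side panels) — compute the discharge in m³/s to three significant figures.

0.221 m³/s

Panel 1-2: Δb = 1.96 m, d̄ = (0.08+0.33)/2 = 0.205, v̄ = (0.22+0.40)/2 = 0.31 → q = 1.96×0.205×0.31 = 0.1246 m³/s
Panel 2-3: Δb = 1.62 m, d̄ = (0.33+0.06)/2 = 0.195, v̄ = (0.40+0.21)/2 = 0.305 → q = 1.62×0.195×0.305 = 0.09635 m³/s
Q = Σ q = 0.2209 m³/s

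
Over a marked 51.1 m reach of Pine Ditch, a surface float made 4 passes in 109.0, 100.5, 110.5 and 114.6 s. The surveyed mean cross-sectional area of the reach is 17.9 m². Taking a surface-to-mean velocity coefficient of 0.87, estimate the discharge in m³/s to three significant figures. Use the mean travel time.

7.32 m³/s

t̄ = (109.0 + 100.5 + 110.5 + 114.6) / 4 = 108.65 s
v_surface = L / t̄ = 51.1 / 108.65 = 0.4703 m/s
v_mean = 0.87 × 0.4703 = 0.4092 m/s
Q = A × v_mean = 17.9 × 0.4092 = 7.324 m³/s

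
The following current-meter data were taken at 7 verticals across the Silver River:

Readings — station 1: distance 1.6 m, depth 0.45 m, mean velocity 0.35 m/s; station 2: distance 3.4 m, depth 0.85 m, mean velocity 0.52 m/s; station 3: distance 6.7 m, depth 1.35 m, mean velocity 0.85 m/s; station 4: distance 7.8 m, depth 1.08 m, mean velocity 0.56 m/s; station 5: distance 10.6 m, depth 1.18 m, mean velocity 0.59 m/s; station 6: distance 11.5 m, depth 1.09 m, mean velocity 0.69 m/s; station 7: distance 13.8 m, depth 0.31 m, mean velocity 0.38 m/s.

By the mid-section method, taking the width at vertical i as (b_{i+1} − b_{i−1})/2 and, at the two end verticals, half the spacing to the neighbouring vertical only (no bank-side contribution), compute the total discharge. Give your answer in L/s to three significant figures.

7600 L/s

w_1 = (3.4 − 1.6)/2 = 0.9 m; q_1 = 0.35 × 0.45 × 0.9 = 0.1418 m³/s
w_2 = (6.7 − 1.6)/2 = 2.55 m; q_2 = 0.52 × 0.85 × 2.55 = 1.127 m³/s
w_3 = (7.8 − 3.4)/2 = 2.2 m; q_3 = 0.85 × 1.35 × 2.2 = 2.525 m³/s
w_4 = (10.6 − 6.7)/2 = 1.95 m; q_4 = 0.56 × 1.08 × 1.95 = 1.179 m³/s
w_5 = (11.5 − 7.8)/2 = 1.85 m; q_5 = 0.59 × 1.18 × 1.85 = 1.288 m³/s
w_6 = (13.8 − 10.6)/2 = 1.6 m; q_6 = 0.69 × 1.09 × 1.6 = 1.203 m³/s
w_7 = (13.8 − 11.5)/2 = 1.15 m; q_7 = 0.38 × 0.31 × 1.15 = 0.1355 m³/s
Q = Σ qᵢ = 7.600 m³/s
= 7.600 × 1000 = 7600 L/s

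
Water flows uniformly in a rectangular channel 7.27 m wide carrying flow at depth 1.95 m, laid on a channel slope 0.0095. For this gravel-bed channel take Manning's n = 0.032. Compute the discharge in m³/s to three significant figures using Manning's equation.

50.6 m³/s

A = b·y = 7.27 × 1.95 = 14.18 m²
P = b + 2y = 7.27 + 2×1.95 = 11.17 m
R = A/P = 14.18/11.17 = 1.269 m
Q = (1/n)·A·R^(2/3)·S^(1/2) = (1/0.032) × 14.18 × 1.269^(2/3) × 0.0095^(1/2) = 50.62 m³/s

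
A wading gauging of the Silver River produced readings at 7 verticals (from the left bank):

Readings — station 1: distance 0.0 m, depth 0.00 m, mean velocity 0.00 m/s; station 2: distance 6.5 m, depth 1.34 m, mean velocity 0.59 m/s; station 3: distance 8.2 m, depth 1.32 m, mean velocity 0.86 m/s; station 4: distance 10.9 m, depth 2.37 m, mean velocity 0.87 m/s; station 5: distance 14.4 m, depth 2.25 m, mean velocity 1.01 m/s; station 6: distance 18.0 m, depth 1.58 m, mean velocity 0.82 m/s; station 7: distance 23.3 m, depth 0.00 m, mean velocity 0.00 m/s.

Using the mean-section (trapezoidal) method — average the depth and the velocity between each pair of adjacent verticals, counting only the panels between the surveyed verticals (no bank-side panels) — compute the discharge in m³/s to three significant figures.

22.9 m³/s

Panel 1-2: Δb = 6.5 m, d̄ = (0.00+1.34)/2 = 0.67, v̄ = (0.00+0.59)/2 = 0.295 → q = 6.5×0.67×0.295 = 1.285 m³/s
Panel 2-3: Δb = 1.7 m, d̄ = (1.34+1.32)/2 = 1.33, v̄ = (0.59+0.86)/2 = 0.725 → q = 1.7×1.33×0.725 = 1.639 m³/s
Panel 3-4: Δb = 2.7 m, d̄ = (1.32+2.37)/2 = 1.845, v̄ = (0.86+0.87)/2 = 0.865 → q = 2.7×1.845×0.865 = 4.309 m³/s
Panel 4-5: Δb = 3.5 m, d̄ = (2.37+2.25)/2 = 2.31, v̄ = (0.87+1.01)/2 = 0.94 → q = 3.5×2.31×0.94 = 7.600 m³/s
Panel 5-6: Δb = 3.6 m, d̄ = (2.25+1.58)/2 = 1.915, v̄ = (1.01+0.82)/2 = 0.915 → q = 3.6×1.915×0.915 = 6.308 m³/s
Panel 6-7: Δb = 5.3 m, d̄ = (1.58+0.00)/2 = 0.79, v̄ = (0.82+0.00)/2 = 0.41 → q = 5.3×0.79×0.41 = 1.717 m³/s
Q = Σ q = 22.86 m³/s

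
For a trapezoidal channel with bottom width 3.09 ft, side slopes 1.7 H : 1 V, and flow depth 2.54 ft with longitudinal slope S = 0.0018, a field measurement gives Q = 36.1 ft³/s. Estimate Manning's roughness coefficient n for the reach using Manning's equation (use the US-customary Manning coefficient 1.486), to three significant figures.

A = (b + z·y)·y = (3.09 + 1.7×2.54)×2.54 = 18.82 ft²
P = b + 2y√(1+z²) = 3.09 + 2×2.54×√(1+1.7²) = 13.11 ft
R = A/P = 18.82/13.11 = 1.435 ft
n = (1.486/Q)·A·R^(2/3)·S^(1/2) = (1.486/36.1) × 18.82 × 1.272 × 0.04243 = 0.04181

0.0418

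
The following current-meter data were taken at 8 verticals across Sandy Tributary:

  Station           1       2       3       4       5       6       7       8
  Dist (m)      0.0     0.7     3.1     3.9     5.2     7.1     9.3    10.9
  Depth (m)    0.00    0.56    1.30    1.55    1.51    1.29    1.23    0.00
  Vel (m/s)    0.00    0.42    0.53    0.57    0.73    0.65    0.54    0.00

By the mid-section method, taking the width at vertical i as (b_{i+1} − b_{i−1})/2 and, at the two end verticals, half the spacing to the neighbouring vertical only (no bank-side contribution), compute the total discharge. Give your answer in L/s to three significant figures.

7140 L/s

w_2 = (3.1 − 0.0)/2 = 1.55 m; q_2 = 0.42 × 0.56 × 1.55 = 0.3646 m³/s
w_3 = (3.9 − 0.7)/2 = 1.6 m; q_3 = 0.53 × 1.30 × 1.6 = 1.102 m³/s
w_4 = (5.2 − 3.1)/2 = 1.05 m; q_4 = 0.57 × 1.55 × 1.05 = 0.9277 m³/s
w_5 = (7.1 − 3.9)/2 = 1.6 m; q_5 = 0.73 × 1.51 × 1.6 = 1.764 m³/s
w_6 = (9.3 − 5.2)/2 = 2.05 m; q_6 = 0.65 × 1.29 × 2.05 = 1.719 m³/s
w_7 = (10.9 − 7.1)/2 = 1.9 m; q_7 = 0.54 × 1.23 × 1.9 = 1.262 m³/s
Stations 1, 8 contribute zero (depth or velocity is 0).
Q = Σ qᵢ = 7.139 m³/s
= 7.139 × 1000 = 7139 L/s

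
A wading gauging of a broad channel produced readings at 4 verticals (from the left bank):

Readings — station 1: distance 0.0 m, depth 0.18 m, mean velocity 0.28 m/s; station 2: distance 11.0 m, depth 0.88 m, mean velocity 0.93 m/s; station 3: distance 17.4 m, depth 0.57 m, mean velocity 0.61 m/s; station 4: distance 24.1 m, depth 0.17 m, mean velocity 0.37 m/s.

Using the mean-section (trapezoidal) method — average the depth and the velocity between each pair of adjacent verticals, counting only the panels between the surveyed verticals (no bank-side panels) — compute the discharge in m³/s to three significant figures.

Panel 1-2: Δb = 11 m, d̄ = (0.18+0.88)/2 = 0.53, v̄ = (0.28+0.93)/2 = 0.605 → q = 11×0.53×0.605 = 3.527 m³/s
Panel 2-3: Δb = 6.4 m, d̄ = (0.88+0.57)/2 = 0.725, v̄ = (0.93+0.61)/2 = 0.77 → q = 6.4×0.725×0.77 = 3.573 m³/s
Panel 3-4: Δb = 6.7 m, d̄ = (0.57+0.17)/2 = 0.37, v̄ = (0.61+0.37)/2 = 0.49 → q = 6.7×0.37×0.49 = 1.215 m³/s
Q = Σ q = 8.315 m³/s

8.31 m³/s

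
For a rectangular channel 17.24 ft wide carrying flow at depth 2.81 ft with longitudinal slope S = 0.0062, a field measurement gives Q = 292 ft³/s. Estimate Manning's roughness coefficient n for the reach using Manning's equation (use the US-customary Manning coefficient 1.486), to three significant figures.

0.0320

A = b·y = 17.24 × 2.81 = 48.44 ft²
P = b + 2y = 17.24 + 2×2.81 = 22.86 ft
R = A/P = 48.44/22.86 = 2.119 ft
n = (1.486/Q)·A·R^(2/3)·S^(1/2) = (1.486/292) × 48.44 × 1.650 × 0.07874 = 0.03203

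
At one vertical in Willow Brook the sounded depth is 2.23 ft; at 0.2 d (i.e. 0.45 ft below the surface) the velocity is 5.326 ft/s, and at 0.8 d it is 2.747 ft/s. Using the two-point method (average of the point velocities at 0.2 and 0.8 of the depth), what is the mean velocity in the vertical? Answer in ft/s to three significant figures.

v̄ = (5.326 + 2.747) / 2 = 4.037 ft/s

4.04 ft/s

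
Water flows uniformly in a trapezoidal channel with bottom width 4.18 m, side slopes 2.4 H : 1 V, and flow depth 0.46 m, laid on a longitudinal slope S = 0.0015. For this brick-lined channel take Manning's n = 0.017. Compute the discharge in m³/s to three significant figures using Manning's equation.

A = (b + z·y)·y = (4.18 + 2.4×0.46)×0.46 = 2.431 m²
P = b + 2y√(1+z²) = 4.18 + 2×0.46×√(1+2.4²) = 6.572 m
R = A/P = 2.431/6.572 = 0.3698 m
Q = (1/n)·A·R^(2/3)·S^(1/2) = (1/0.017) × 2.431 × 0.3698^(2/3) × 0.0015^(1/2) = 2.853 m³/s

2.85 m³/s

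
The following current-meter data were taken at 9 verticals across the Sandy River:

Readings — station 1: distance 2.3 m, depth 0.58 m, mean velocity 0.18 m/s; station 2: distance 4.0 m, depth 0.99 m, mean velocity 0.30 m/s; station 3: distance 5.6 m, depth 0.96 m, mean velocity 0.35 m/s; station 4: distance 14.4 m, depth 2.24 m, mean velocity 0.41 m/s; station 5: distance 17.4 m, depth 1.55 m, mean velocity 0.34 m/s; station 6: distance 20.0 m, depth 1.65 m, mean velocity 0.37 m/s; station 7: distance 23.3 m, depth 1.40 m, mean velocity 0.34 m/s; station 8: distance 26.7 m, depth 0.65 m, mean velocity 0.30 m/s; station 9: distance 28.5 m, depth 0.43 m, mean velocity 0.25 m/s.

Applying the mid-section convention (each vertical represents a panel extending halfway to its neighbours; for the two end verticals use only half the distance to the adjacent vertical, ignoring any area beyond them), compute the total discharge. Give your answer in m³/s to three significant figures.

13.2 m³/s

w_1 = (4.0 − 2.3)/2 = 0.85 m; q_1 = 0.18 × 0.58 × 0.85 = 0.08874 m³/s
w_2 = (5.6 − 2.3)/2 = 1.65 m; q_2 = 0.30 × 0.99 × 1.65 = 0.4901 m³/s
w_3 = (14.4 − 4.0)/2 = 5.2 m; q_3 = 0.35 × 0.96 × 5.2 = 1.747 m³/s
w_4 = (17.4 − 5.6)/2 = 5.9 m; q_4 = 0.41 × 2.24 × 5.9 = 5.419 m³/s
w_5 = (20.0 − 14.4)/2 = 2.8 m; q_5 = 0.34 × 1.55 × 2.8 = 1.476 m³/s
w_6 = (23.3 − 17.4)/2 = 2.95 m; q_6 = 0.37 × 1.65 × 2.95 = 1.801 m³/s
w_7 = (26.7 − 20.0)/2 = 3.35 m; q_7 = 0.34 × 1.40 × 3.35 = 1.595 m³/s
w_8 = (28.5 − 23.3)/2 = 2.6 m; q_8 = 0.30 × 0.65 × 2.6 = 0.5070 m³/s
w_9 = (28.5 − 26.7)/2 = 0.9 m; q_9 = 0.25 × 0.43 × 0.9 = 0.09675 m³/s
Q = Σ qᵢ = 13.22 m³/s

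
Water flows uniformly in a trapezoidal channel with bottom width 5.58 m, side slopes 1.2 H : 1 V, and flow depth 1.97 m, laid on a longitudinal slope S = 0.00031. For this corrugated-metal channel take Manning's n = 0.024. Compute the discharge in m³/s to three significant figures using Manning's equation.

13.9 m³/s

A = (b + z·y)·y = (5.58 + 1.2×1.97)×1.97 = 15.65 m²
P = b + 2y√(1+z²) = 5.58 + 2×1.97×√(1+1.2²) = 11.73 m
R = A/P = 15.65/11.73 = 1.334 m
Q = (1/n)·A·R^(2/3)·S^(1/2) = (1/0.024) × 15.65 × 1.334^(2/3) × 0.00031^(1/2) = 13.91 m³/s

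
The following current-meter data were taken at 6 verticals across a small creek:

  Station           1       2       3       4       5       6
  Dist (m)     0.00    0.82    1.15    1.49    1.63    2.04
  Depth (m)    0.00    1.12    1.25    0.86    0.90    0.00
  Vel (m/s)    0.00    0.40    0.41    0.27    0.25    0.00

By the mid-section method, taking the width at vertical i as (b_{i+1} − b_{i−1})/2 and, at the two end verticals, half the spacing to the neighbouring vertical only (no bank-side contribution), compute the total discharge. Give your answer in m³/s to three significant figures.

0.547 m³/s

w_2 = (1.15 − 0.00)/2 = 0.575 m; q_2 = 0.40 × 1.12 × 0.575 = 0.2576 m³/s
w_3 = (1.49 − 0.82)/2 = 0.335 m; q_3 = 0.41 × 1.25 × 0.335 = 0.1717 m³/s
w_4 = (1.63 − 1.15)/2 = 0.24 m; q_4 = 0.27 × 0.86 × 0.24 = 0.05573 m³/s
w_5 = (2.04 − 1.49)/2 = 0.275 m; q_5 = 0.25 × 0.90 × 0.275 = 0.06188 m³/s
Stations 1, 6 contribute zero (depth or velocity is 0).
Q = Σ qᵢ = 0.5469 m³/s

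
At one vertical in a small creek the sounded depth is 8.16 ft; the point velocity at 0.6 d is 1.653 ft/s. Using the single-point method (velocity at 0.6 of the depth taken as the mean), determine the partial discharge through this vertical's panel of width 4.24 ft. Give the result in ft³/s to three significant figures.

v̄ = v₀.₆ = 1.653 ft/s
q = v̄ × d × w = 1.653 × 8.16 × 4.24 = 57.19 ft³/s

57.2 ft³/s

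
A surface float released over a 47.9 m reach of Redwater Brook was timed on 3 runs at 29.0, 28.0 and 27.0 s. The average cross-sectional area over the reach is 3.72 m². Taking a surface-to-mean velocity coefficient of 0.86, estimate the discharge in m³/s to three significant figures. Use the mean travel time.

t̄ = (29.0 + 28.0 + 27.0) / 3 = 28 s
v_surface = L / t̄ = 47.9 / 28 = 1.711 m/s
v_mean = 0.86 × 1.711 = 1.471 m/s
Q = A × v_mean = 3.72 × 1.471 = 5.473 m³/s

5.47 m³/s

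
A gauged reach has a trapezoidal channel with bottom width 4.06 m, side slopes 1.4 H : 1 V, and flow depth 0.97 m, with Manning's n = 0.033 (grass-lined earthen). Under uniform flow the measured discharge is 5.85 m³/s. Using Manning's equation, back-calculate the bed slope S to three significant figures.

0.00213

A = (b + z·y)·y = (4.06 + 1.4×0.97)×0.97 = 5.255 m²
P = b + 2y√(1+z²) = 4.06 + 2×0.97×√(1+1.4²) = 7.398 m
R = A/P = 5.255/7.398 = 0.7104 m
S = (Q·n / (1·A·R^(2/3)))² = (5.85×0.033 / (1×5.255×0.7962))² = 0.002129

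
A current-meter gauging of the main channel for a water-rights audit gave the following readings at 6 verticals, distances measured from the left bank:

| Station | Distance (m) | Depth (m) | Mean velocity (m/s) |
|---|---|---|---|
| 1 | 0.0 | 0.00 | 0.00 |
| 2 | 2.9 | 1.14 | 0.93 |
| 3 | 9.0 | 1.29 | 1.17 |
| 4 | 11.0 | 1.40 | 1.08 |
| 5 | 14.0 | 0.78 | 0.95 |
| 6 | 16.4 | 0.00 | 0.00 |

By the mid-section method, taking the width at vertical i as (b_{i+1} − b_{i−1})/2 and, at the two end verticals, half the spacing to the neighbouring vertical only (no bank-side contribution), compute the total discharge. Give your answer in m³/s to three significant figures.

w_2 = (9.0 − 0.0)/2 = 4.5 m; q_2 = 0.93 × 1.14 × 4.5 = 4.771 m³/s
w_3 = (11.0 − 2.9)/2 = 4.05 m; q_3 = 1.17 × 1.29 × 4.05 = 6.113 m³/s
w_4 = (14.0 − 9.0)/2 = 2.5 m; q_4 = 1.08 × 1.40 × 2.5 = 3.780 m³/s
w_5 = (16.4 − 11.0)/2 = 2.7 m; q_5 = 0.95 × 0.78 × 2.7 = 2.001 m³/s
Stations 1, 6 contribute zero (depth or velocity is 0).
Q = Σ qᵢ = 16.66 m³/s

16.7 m³/s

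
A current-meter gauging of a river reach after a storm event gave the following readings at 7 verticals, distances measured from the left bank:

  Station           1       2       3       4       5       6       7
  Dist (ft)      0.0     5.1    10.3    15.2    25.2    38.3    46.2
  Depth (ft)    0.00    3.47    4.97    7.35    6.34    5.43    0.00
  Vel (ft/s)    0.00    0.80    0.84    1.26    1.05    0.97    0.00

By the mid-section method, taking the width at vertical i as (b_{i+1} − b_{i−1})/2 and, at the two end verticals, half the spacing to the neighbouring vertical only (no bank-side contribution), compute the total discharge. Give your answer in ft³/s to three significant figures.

237 ft³/s

w_2 = (10.3 − 0.0)/2 = 5.15 ft; q_2 = 0.80 × 3.47 × 5.15 = 14.30 ft³/s
w_3 = (15.2 − 5.1)/2 = 5.05 ft; q_3 = 0.84 × 4.97 × 5.05 = 21.08 ft³/s
w_4 = (25.2 − 10.3)/2 = 7.45 ft; q_4 = 1.26 × 7.35 × 7.45 = 68.99 ft³/s
w_5 = (38.3 − 15.2)/2 = 11.55 ft; q_5 = 1.05 × 6.34 × 11.55 = 76.89 ft³/s
w_6 = (46.2 − 25.2)/2 = 10.5 ft; q_6 = 0.97 × 5.43 × 10.5 = 55.30 ft³/s
Stations 1, 7 contribute zero (depth or velocity is 0).
Q = Σ qᵢ = 236.6 ft³/s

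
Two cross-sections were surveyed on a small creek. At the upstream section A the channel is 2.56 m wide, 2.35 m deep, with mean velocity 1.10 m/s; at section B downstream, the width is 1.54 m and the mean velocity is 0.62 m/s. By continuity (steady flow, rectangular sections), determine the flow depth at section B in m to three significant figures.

Q = A₁V₁ = (2.56×2.35) × 1.10 = 6.618 m³/s
d₂ = Q/(b₂ V₂) = 6.618/(1.54×0.62) = 6.931 m

6.93 m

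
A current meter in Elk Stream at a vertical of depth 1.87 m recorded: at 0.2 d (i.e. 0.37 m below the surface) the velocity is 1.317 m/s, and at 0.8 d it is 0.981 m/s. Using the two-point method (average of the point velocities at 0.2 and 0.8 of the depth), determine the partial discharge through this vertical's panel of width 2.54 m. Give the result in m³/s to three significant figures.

v̄ = (1.317 + 0.981) / 2 = 1.149 m/s
q = v̄ × d × w = 1.149 × 1.87 × 2.54 = 5.458 m³/s

5.46 m³/s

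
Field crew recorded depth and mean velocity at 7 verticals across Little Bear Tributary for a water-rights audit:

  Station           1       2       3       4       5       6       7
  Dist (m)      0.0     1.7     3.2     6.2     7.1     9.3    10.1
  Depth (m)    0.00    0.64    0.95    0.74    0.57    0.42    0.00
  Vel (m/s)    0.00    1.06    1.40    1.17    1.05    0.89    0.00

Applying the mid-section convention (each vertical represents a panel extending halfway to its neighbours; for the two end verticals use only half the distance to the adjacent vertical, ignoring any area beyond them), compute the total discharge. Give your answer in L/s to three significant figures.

7250 L/s

w_2 = (3.2 − 0.0)/2 = 1.6 m; q_2 = 1.06 × 0.64 × 1.6 = 1.085 m³/s
w_3 = (6.2 − 1.7)/2 = 2.25 m; q_3 = 1.40 × 0.95 × 2.25 = 2.993 m³/s
w_4 = (7.1 − 3.2)/2 = 1.95 m; q_4 = 1.17 × 0.74 × 1.95 = 1.688 m³/s
w_5 = (9.3 − 6.2)/2 = 1.55 m; q_5 = 1.05 × 0.57 × 1.55 = 0.9277 m³/s
w_6 = (10.1 − 7.1)/2 = 1.5 m; q_6 = 0.89 × 0.42 × 1.5 = 0.5607 m³/s
Stations 1, 7 contribute zero (depth or velocity is 0).
Q = Σ qᵢ = 7.255 m³/s
= 7.255 × 1000 = 7255 L/s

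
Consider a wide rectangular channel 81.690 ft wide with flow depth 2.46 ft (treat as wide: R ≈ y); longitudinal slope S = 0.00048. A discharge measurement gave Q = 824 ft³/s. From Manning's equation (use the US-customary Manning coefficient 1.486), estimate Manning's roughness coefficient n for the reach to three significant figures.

A = b·y = 81.690 × 2.46 = 201.0 ft²
Wide channel: R ≈ y = 2.46 ft
n = (1.486/Q)·A·R^(2/3)·S^(1/2) = (1.486/824) × 201.0 × 1.822 × 0.02191 = 0.01447

0.0145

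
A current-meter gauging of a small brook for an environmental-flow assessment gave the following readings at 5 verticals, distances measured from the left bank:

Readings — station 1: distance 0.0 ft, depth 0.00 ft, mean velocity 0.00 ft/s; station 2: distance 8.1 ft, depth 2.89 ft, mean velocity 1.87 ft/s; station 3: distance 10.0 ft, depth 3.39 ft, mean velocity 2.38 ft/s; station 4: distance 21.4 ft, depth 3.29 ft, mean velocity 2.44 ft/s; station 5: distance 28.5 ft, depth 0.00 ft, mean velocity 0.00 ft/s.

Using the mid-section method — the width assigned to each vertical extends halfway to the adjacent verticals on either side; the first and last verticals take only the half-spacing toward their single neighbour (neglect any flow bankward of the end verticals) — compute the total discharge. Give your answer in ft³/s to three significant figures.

155 ft³/s

w_2 = (10.0 − 0.0)/2 = 5 ft; q_2 = 1.87 × 2.89 × 5 = 27.02 ft³/s
w_3 = (21.4 − 8.1)/2 = 6.65 ft; q_3 = 2.38 × 3.39 × 6.65 = 53.65 ft³/s
w_4 = (28.5 − 10.0)/2 = 9.25 ft; q_4 = 2.44 × 3.29 × 9.25 = 74.26 ft³/s
Stations 1, 5 contribute zero (depth or velocity is 0).
Q = Σ qᵢ = 154.9 ft³/s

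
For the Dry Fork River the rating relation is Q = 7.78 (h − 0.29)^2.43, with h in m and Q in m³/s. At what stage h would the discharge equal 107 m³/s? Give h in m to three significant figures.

3.23 m

h − h₀ = (Q/C)^(1/b) = (107/7.78)^(1/2.43) = 2.941 m
h = 0.29 + 2.941 = 3.231 m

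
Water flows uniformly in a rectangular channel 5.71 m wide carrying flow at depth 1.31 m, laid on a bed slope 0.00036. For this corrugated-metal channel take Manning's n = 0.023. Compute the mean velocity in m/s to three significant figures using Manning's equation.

0.768 m/s

A = b·y = 5.71 × 1.31 = 7.480 m²
P = b + 2y = 5.71 + 2×1.31 = 8.330 m
R = A/P = 7.480/8.330 = 0.8980 m
Q = (1/n)·A·R^(2/3)·S^(1/2) = (1/0.023) × 7.480 × 0.8980^(2/3) × 0.00036^(1/2) = 5.743 m³/s
V = Q/A = 5.743/7.480 = 0.7678 m/s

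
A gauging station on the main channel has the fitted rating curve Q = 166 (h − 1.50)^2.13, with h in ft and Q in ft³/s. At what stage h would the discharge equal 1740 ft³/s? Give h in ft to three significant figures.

h − h₀ = (Q/C)^(1/b) = (1740/166)^(1/2.13) = 3.014 ft
h = 1.50 + 3.014 = 4.514 ft

4.51 ft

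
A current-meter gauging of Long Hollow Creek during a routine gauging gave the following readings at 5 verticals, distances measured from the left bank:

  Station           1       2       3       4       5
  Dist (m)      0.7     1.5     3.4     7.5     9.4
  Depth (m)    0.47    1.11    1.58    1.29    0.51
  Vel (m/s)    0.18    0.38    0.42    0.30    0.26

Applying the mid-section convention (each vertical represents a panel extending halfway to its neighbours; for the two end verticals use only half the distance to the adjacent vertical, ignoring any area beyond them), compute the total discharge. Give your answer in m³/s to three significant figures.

w_1 = (1.5 − 0.7)/2 = 0.4 m; q_1 = 0.18 × 0.47 × 0.4 = 0.03384 m³/s
w_2 = (3.4 − 0.7)/2 = 1.35 m; q_2 = 0.38 × 1.11 × 1.35 = 0.5694 m³/s
w_3 = (7.5 − 1.5)/2 = 3 m; q_3 = 0.42 × 1.58 × 3 = 1.991 m³/s
w_4 = (9.4 − 3.4)/2 = 3 m; q_4 = 0.30 × 1.29 × 3 = 1.161 m³/s
w_5 = (9.4 − 7.5)/2 = 0.95 m; q_5 = 0.26 × 0.51 × 0.95 = 0.1260 m³/s
Q = Σ qᵢ = 3.881 m³/s

3.88 m³/s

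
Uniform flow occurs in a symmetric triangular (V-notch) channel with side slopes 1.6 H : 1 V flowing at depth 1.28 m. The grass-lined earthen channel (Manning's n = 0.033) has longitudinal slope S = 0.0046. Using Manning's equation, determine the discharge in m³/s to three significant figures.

3.58 m³/s

A = z·y² = 1.6×1.28² = 2.621 m²
P = 2y√(1+z²) = 2×1.28×√(1+1.6²) = 4.830 m
R = A/P = 2.621/4.830 = 0.5427 m
Q = (1/n)·A·R^(2/3)·S^(1/2) = (1/0.033) × 2.621 × 0.5427^(2/3) × 0.0046^(1/2) = 3.585 m³/s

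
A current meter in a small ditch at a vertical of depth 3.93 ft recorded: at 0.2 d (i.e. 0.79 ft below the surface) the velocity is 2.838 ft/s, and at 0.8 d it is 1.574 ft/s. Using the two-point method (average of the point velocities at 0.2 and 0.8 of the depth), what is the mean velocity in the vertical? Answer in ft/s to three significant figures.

2.21 ft/s

v̄ = (2.838 + 1.574) / 2 = 2.206 ft/s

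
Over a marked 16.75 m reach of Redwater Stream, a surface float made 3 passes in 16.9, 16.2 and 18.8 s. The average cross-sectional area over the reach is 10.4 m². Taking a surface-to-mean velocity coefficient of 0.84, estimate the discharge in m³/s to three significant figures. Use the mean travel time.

8.46 m³/s

t̄ = (16.9 + 16.2 + 18.8) / 3 = 17.3 s
v_surface = L / t̄ = 16.75 / 17.3 = 0.9682 m/s
v_mean = 0.84 × 0.9682 = 0.8133 m/s
Q = A × v_mean = 10.4 × 0.8133 = 8.458 m³/s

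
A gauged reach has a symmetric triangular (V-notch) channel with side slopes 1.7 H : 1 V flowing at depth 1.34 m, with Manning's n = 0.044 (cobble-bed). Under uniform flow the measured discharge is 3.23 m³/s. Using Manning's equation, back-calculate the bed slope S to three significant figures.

0.00451

A = z·y² = 1.7×1.34² = 3.053 m²
P = 2y√(1+z²) = 2×1.34×√(1+1.7²) = 5.286 m
R = A/P = 3.053/5.286 = 0.5775 m
S = (Q·n / (1·A·R^(2/3)))² = (3.23×0.044 / (1×3.053×0.6935))² = 0.004507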